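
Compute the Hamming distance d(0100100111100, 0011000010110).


Count differing positions: . ^ ^ ^ ^ . . ^ . ^ . ^ . = 7 differences

7


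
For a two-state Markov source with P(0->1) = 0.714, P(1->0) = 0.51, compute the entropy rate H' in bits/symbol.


Stationary distribution: pi_0 = p10/(p01+p10) = 0.4167, pi_1 = 0.5833. Entropy rate H' = pi_0*H(p01) + pi_1*H(p10) = 0.4167*0.8635 + 0.5833*0.9997 = 0.943

0.943 bits/symbol


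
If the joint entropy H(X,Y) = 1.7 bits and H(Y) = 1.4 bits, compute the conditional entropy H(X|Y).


H(X|Y) = H(X,Y) - H(Y) = 1.7 - 1.4 = 0.3

0.3 bits


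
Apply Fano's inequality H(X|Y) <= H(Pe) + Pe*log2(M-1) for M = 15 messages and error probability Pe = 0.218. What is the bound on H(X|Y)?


H(Pe) = -Pe*log2(Pe) - (1-Pe)*log2(1-Pe) = -0.218*log2(0.218) - 0.782*log2(0.782) = 0.479077 + 0.277422 = 0.7565. Pe*log2(M-1) = 0.218*log2(14) = 0.830003. Bound = H(Pe) + Pe*log2(M-1) = 0.479077 + 0.277422 + 0.830003 = 1.5865

1.5865 bits


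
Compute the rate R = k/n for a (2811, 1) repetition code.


Rate = k/n = 1/2811

1/2811


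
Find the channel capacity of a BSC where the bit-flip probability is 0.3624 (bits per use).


H(p) = -p*log2(p) - (1-p)*log2(1-p) = -0.3624*log2(0.3624) - 0.6376*log2(0.6376) = 0.530679 + 0.413979 = 0.9447. C = 1 - H(p) = 1 - 0.9447 = 0.0553

0.0553 bits


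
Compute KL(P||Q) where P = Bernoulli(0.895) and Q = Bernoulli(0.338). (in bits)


KL = p*log2(p/q) + (1-p)*log2((1-p)/(1-q)) = 0.895*log2(0.895/0.338) + 0.105*log2(0.105/0.662) = 0.9784

0.9784 bits


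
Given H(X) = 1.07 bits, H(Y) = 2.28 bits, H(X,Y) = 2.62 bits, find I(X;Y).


I(X;Y) = H(X) + H(Y) - H(X,Y) = 1.07 + 2.28 - 2.62 = 0.73

0.73 bits


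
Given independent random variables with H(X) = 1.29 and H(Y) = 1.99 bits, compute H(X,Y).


For independent variables, H(X,Y) = H(X) + H(Y) = 1.29 + 1.99 = 3.28

3.28 bits


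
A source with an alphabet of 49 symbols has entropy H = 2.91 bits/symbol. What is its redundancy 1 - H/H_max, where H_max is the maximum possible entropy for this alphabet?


H_max = log2(K) = log2(49) = 5.6147 bits/symbol. Redundancy = 1 - H/H_max = 1 - 2.91/5.6147 = 1 - 0.5183 = 0.4817

0.4817


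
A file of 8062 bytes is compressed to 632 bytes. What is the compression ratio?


Ratio = original / compressed = 8062 / 632 = 12.7563

12.7563


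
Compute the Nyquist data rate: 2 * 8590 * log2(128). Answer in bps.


Rate = 2 * B * log2(M) = 2 * 8590 * 7.0 = 120260.0

120260.0 bps


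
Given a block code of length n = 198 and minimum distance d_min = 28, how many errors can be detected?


Detection capability = d_min - 1 = 28 - 1 = 27

27 errors


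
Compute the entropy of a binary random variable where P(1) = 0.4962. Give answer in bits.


H = -p*log2(p) - (1-p)*log2(1-p). -0.4962*log2(0.4962) = 0.501661; -0.5038*log2(0.5038) = 0.498297. H = 0.501661 + 0.498297 = 1.0

1.0 bits


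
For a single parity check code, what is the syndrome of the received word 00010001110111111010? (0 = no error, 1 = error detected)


Syndrome = XOR of all bits = 0 XOR 0 XOR 0 XOR 1 XOR 0 XOR 0 XOR 0 XOR 1 XOR 1 XOR 1 XOR 0 XOR 1 XOR 1 XOR 1 XOR 1 XOR 1 XOR 1 XOR 0 XOR 1 XOR 0 = 1

1


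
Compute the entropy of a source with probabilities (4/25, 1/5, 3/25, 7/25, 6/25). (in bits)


H = -sum(p_i * log2(p_i)). Terms: -(4/25)*log2(4/25) = 0.423017; -(1/5)*log2(1/5) = 0.464386; -(3/25)*log2(3/25) = 0.367067; -(7/25)*log2(7/25) = 0.514220; -(6/25)*log2(6/25) = 0.494134. H = 0.423017 + 0.464386 + 0.367067 + 0.514220 + 0.494134 = 2.2628

2.2628 bits


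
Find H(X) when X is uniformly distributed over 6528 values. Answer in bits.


H = log2(n) = log2(6528) = 12.6724

12.6724 bits


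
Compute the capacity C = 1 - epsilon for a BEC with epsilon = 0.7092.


C = 1 - epsilon = 1 - 0.7092 = 0.2908

0.2908 bits


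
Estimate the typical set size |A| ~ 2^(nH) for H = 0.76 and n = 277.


log2|A_typical| = nH = 277 * 0.76 = 210.52, so |A_typical| ~ 2^210.52 = 2.360e+63

2.360e+63


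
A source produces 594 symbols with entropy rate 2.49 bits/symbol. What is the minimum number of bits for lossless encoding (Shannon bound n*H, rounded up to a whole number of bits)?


Minimum bits >= n * H = 594 * 2.49 = 1479.06, rounded up to a whole number of bits = 1480

1480 bits


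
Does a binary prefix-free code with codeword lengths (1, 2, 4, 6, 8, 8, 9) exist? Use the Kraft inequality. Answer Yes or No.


Kraft sum = sum(2^(-l_i)) = 0.8379, need <= 1. Result: satisfied (a binary prefix-free code with these lengths exists)

Yes


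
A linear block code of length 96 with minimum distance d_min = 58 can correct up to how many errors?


Correction capability = floor((d-1)/2) = floor((58-1)/2) = 28

28 errors


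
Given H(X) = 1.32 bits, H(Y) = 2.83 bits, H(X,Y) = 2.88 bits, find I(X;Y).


I(X;Y) = H(X) + H(Y) - H(X,Y) = 1.32 + 2.83 - 2.88 = 1.27

1.27 bits


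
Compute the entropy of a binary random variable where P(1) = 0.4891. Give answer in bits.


H = -p*log2(p) - (1-p)*log2(1-p). -0.4891*log2(0.4891) = 0.504653; -0.5109*log2(0.5109) = 0.495004. H = 0.504653 + 0.495004 = 0.9997

0.9997 bits


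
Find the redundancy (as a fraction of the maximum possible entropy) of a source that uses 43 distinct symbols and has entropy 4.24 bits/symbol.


H_max = log2(K) = log2(43) = 5.4263 bits/symbol. Redundancy = 1 - H/H_max = 1 - 4.24/5.4263 = 1 - 0.7814 = 0.2186

0.2186


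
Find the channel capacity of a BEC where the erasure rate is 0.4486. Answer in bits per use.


C = 1 - epsilon = 1 - 0.4486 = 0.5514

0.5514 bits


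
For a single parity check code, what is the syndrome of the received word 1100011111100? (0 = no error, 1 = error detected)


Syndrome = XOR of all bits = 1 XOR 1 XOR 0 XOR 0 XOR 0 XOR 1 XOR 1 XOR 1 XOR 1 XOR 1 XOR 1 XOR 0 XOR 0 = 0

0


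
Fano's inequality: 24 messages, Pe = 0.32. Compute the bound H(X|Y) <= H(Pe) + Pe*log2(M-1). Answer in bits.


H(Pe) = -Pe*log2(Pe) - (1-Pe)*log2(1-Pe) = -0.32*log2(0.32) - 0.68*log2(0.68) = 0.526034 + 0.378347 = 0.9044. Pe*log2(M-1) = 0.32*log2(23) = 1.447540. Bound = H(Pe) + Pe*log2(M-1) = 0.526034 + 0.378347 + 1.447540 = 2.3519

2.3519 bits


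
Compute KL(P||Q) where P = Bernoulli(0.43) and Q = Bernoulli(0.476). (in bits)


KL = p*log2(p/q) + (1-p)*log2((1-p)/(1-q)) = 0.43*log2(0.43/0.476) + 0.57*log2(0.57/0.524) = 0.0061

0.0061 bits


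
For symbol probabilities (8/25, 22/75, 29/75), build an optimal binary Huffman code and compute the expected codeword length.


Huffman construction (repeatedly merge the two least-probable nodes; each merge adds 1 bit to every symbol beneath it): 22/75 + 8/25 = 46/75; 29/75 + 46/75 = 1. Resulting codeword lengths (in the order the probabilities were given): (2, 2, 1). L_avg = sum(p_i * l_i) = 8/25*2 + 22/75*2 + 29/75*1 = 121/75 = 1.6133

1.6133 bits


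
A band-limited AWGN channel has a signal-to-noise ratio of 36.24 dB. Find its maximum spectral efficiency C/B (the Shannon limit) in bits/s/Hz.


SNR_linear = 10^(36.24/10) = 4207.2663; C/B = log2(1 + SNR_linear) = log2(1 + 4207.2663) = 12.039

12.039 bits/s/Hz


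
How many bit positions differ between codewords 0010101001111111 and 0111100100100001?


Count differing positions: . ^ . ^ . . ^ ^ . ^ . ^ ^ ^ ^ . = 9 differences

9


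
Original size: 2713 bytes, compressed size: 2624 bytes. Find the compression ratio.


Ratio = original / compressed = 2713 / 2624 = 1.0339

1.0339


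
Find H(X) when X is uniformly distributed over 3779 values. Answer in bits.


H = log2(n) = log2(3779) = 11.8838

11.8838 bits


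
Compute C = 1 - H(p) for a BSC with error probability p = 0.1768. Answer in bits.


H(p) = -p*log2(p) - (1-p)*log2(1-p) = -0.1768*log2(0.1768) - 0.8232*log2(0.8232) = 0.441966 + 0.231060 = 0.673. C = 1 - H(p) = 1 - 0.673 = 0.327

0.327 bits


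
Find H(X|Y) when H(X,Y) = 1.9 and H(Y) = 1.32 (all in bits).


H(X|Y) = H(X,Y) - H(Y) = 1.9 - 1.32 = 0.58

0.58 bits


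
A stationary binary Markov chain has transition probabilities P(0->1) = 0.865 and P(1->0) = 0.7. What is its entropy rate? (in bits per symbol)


Stationary distribution: pi_0 = p10/(p01+p10) = 0.4473, pi_1 = 0.5527. Entropy rate H' = pi_0*H(p01) + pi_1*H(p10) = 0.4473*0.571 + 0.5527*0.8813 = 0.7425

0.7425 bits/symbol


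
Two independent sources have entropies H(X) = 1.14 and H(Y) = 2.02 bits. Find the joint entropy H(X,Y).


For independent variables, H(X,Y) = H(X) + H(Y) = 1.14 + 2.02 = 3.16

3.16 bits


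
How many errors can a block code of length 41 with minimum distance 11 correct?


Correction capability = floor((d-1)/2) = floor((11-1)/2) = 5

5 errors


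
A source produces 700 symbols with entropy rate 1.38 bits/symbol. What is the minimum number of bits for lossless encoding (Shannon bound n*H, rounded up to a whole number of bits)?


Minimum bits >= n * H = 700 * 1.38 = 966.0, rounded up to a whole number of bits = 966

966 bits


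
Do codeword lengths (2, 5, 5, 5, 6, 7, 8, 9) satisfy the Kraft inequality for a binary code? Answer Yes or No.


Kraft sum = sum(2^(-l_i)) = 0.373, need <= 1. Result: satisfied (a binary prefix-free code with these lengths exists)

Yes


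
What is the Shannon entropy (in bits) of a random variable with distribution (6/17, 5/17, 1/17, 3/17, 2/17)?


H = -sum(p_i * log2(p_i)). Terms: -(6/17)*log2(6/17) = 0.530294; -(5/17)*log2(5/17) = 0.519275; -(1/17)*log2(1/17) = 0.240439; -(3/17)*log2(3/17) = 0.441618; -(2/17)*log2(2/17) = 0.363231. H = 0.530294 + 0.519275 + 0.240439 + 0.441618 + 0.363231 = 2.0949

2.0949 bits


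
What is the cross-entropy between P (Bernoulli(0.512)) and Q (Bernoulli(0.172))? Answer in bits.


H(P,Q) = -p*log2(q) - (1-p)*log2(1-q). -0.512*log2(0.172) = 1.300234; -0.488*log2(0.828) = 0.132881. H(P,Q) = 1.300234 + 0.132881 = 1.4331

1.4331 bits


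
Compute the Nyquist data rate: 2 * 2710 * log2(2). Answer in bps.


Rate = 2 * B * log2(M) = 2 * 2710 * 1.0 = 5420.0

5420.0 bps


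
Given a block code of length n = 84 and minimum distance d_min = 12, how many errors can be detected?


Detection capability = d_min - 1 = 12 - 1 = 11

11 errors


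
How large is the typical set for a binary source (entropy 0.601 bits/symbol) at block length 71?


log2|A_typical| = nH = 71 * 0.601 = 42.671, so |A_typical| ~ 2^42.671 = 7.002e+12

7.002e+12


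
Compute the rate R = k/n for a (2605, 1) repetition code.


Rate = k/n = 1/2605

1/2605


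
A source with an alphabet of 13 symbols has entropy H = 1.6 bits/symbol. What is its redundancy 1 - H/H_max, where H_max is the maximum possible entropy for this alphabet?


H_max = log2(K) = log2(13) = 3.7004 bits/symbol. Redundancy = 1 - H/H_max = 1 - 1.6/3.7004 = 1 - 0.4324 = 0.5676

0.5676


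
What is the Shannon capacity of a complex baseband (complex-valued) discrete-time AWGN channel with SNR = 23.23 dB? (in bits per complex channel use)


SNR_linear = 10^(23.23/10) = 210.3778; C = log2(1 + SNR_linear) = log2(1 + 210.3778) = 7.7237

7.7237 bits/channel use


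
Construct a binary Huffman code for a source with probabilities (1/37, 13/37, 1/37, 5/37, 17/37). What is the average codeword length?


Huffman construction (repeatedly merge the two least-probable nodes; each merge adds 1 bit to every symbol beneath it): 1/37 + 1/37 = 2/37; 2/37 + 5/37 = 7/37; 7/37 + 13/37 = 20/37; 17/37 + 20/37 = 1. Resulting codeword lengths (in the order the probabilities were given): (4, 2, 4, 3, 1). L_avg = sum(p_i * l_i) = 1/37*4 + 13/37*2 + 1/37*4 + 5/37*3 + 17/37*1 = 66/37 = 1.7838

1.7838 bits


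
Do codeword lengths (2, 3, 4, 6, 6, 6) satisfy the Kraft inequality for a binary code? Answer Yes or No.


Kraft sum = sum(2^(-l_i)) = 0.4844, need <= 1. Result: satisfied (a binary prefix-free code with these lengths exists)

Yes


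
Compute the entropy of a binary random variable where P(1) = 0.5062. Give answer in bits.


H = -p*log2(p) - (1-p)*log2(1-p). -0.5062*log2(0.5062) = 0.497200; -0.4938*log2(0.4938) = 0.502689. H = 0.497200 + 0.502689 = 0.9999

0.9999 bits


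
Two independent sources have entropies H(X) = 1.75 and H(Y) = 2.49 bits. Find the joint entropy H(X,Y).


For independent variables, H(X,Y) = H(X) + H(Y) = 1.75 + 2.49 = 4.24

4.24 bits


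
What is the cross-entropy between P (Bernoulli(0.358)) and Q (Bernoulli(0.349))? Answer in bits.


H(P,Q) = -p*log2(q) - (1-p)*log2(1-q). -0.358*log2(0.349) = 0.543695; -0.642*log2(0.651) = 0.397572. H(P,Q) = 0.543695 + 0.397572 = 0.9413

0.9413 bits


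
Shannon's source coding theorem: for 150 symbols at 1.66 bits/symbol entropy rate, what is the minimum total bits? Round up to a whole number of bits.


Minimum bits >= n * H = 150 * 1.66 = 249.0, rounded up to a whole number of bits = 249

249 bits


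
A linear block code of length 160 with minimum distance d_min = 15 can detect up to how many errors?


Detection capability = d_min - 1 = 15 - 1 = 14

14 errors


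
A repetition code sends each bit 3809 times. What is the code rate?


Rate = k/n = 1/3809

1/3809


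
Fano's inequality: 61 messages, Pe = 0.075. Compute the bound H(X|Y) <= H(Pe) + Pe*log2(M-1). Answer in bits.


H(Pe) = -Pe*log2(Pe) - (1-Pe)*log2(1-Pe) = -0.075*log2(0.075) - 0.925*log2(0.925) = 0.280272 + 0.104039 = 0.3843. Pe*log2(M-1) = 0.075*log2(60) = 0.443017. Bound = H(Pe) + Pe*log2(M-1) = 0.280272 + 0.104039 + 0.443017 = 0.8273

0.8273 bits


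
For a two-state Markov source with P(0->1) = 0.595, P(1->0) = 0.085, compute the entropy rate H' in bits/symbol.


Stationary distribution: pi_0 = p10/(p01+p10) = 0.125, pi_1 = 0.875. Entropy rate H' = pi_0*H(p01) + pi_1*H(p10) = 0.125*0.9738 + 0.875*0.4196 = 0.4888

0.4888 bits/symbol


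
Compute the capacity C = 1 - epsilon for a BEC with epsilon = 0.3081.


C = 1 - epsilon = 1 - 0.3081 = 0.6919

0.6919 bits


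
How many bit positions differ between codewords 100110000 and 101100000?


Count differing positions: . . ^ . ^ . . . . = 2 differences

2


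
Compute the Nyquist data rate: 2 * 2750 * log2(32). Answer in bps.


Rate = 2 * B * log2(M) = 2 * 2750 * 5.0 = 27500.0

27500.0 bps


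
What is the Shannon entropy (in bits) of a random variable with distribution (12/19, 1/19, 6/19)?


H = -sum(p_i * log2(p_i)). Terms: -(12/19)*log2(12/19) = 0.418715; -(1/19)*log2(1/19) = 0.223575; -(6/19)*log2(6/19) = 0.525147. H = 0.418715 + 0.223575 + 0.525147 = 1.1674

1.1674 bits


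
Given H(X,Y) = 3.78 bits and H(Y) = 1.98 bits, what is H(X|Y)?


H(X|Y) = H(X,Y) - H(Y) = 3.78 - 1.98 = 1.8

1.8 bits


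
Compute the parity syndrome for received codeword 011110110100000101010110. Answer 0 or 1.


Syndrome = XOR of all bits = 0 XOR 1 XOR 1 XOR 1 XOR 1 XOR 0 XOR 1 XOR 1 XOR 0 XOR 1 XOR 0 XOR 0 XOR 0 XOR 0 XOR 0 XOR 1 XOR 0 XOR 1 XOR 0 XOR 1 XOR 0 XOR 1 XOR 1 XOR 0 = 0

0


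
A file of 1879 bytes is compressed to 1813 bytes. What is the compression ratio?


Ratio = original / compressed = 1879 / 1813 = 1.0364

1.0364


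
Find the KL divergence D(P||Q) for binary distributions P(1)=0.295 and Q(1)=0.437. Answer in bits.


KL = p*log2(p/q) + (1-p)*log2((1-p)/(1-q)) = 0.295*log2(0.295/0.437) + 0.705*log2(0.705/0.563) = 0.0615

0.0615 bits


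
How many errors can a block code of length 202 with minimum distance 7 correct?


Correction capability = floor((d-1)/2) = floor((7-1)/2) = 3

3 errors


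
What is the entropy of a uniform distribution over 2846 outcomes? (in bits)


H = log2(n) = log2(2846) = 11.4747

11.4747 bits


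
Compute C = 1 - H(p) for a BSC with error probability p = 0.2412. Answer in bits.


H(p) = -p*log2(p) - (1-p)*log2(1-p) = -0.2412*log2(0.2412) - 0.7588*log2(0.7588) = 0.494870 + 0.302161 = 0.797. C = 1 - H(p) = 1 - 0.797 = 0.203

0.203 bits


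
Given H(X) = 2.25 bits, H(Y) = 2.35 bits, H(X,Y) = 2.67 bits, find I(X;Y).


I(X;Y) = H(X) + H(Y) - H(X,Y) = 2.25 + 2.35 - 2.67 = 1.93

1.93 bits


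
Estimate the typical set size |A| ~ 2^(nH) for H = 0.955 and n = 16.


log2|A_typical| = nH = 16 * 0.955 = 15.28, so |A_typical| ~ 2^15.28 = 3.979e+04

3.979e+04


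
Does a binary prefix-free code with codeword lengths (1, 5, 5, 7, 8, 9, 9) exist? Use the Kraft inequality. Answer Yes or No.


Kraft sum = sum(2^(-l_i)) = 0.5781, need <= 1. Result: satisfied (a binary prefix-free code with these lengths exists)

Yes


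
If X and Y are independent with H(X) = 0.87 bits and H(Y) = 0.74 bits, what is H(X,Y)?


For independent variables, H(X,Y) = H(X) + H(Y) = 0.87 + 0.74 = 1.61

1.61 bits


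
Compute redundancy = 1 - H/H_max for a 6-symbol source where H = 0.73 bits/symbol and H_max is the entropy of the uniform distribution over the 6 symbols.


H_max = log2(K) = log2(6) = 2.585 bits/symbol. Redundancy = 1 - H/H_max = 1 - 0.73/2.585 = 1 - 0.2824 = 0.7176

0.7176


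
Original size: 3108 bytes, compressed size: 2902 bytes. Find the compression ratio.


Ratio = original / compressed = 3108 / 2902 = 1.071

1.071


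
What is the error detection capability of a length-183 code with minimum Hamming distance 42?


Detection capability = d_min - 1 = 42 - 1 = 41

41 errors


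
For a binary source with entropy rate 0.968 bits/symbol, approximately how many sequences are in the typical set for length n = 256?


log2|A_typical| = nH = 256 * 0.968 = 247.808, so |A_typical| ~ 2^247.808 = 3.960e+74

3.960e+74


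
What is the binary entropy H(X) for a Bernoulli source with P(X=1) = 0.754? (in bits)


H = -p*log2(p) - (1-p)*log2(1-p). -0.754*log2(0.754) = 0.307152; -0.246*log2(0.246) = 0.497724. H = 0.307152 + 0.497724 = 0.8049

0.8049 bits


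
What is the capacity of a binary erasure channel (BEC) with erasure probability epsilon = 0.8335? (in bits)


C = 1 - epsilon = 1 - 0.8335 = 0.1665

0.1665 bits


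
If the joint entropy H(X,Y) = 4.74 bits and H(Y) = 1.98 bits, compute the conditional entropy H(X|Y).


H(X|Y) = H(X,Y) - H(Y) = 4.74 - 1.98 = 2.76

2.76 bits


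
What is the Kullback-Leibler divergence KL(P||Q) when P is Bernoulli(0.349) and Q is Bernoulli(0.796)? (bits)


KL = p*log2(p/q) + (1-p)*log2((1-p)/(1-q)) = 0.349*log2(0.349/0.796) + 0.651*log2(0.651/0.204) = 0.6747

0.6747 bits


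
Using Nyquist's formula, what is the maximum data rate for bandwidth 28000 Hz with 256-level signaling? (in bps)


Rate = 2 * B * log2(M) = 2 * 28000 * 8.0 = 448000.0

448000.0 bps


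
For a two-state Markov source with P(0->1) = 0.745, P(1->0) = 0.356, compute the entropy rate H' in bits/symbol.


Stationary distribution: pi_0 = p10/(p01+p10) = 0.3233, pi_1 = 0.6767. Entropy rate H' = pi_0*H(p01) + pi_1*H(p10) = 0.3233*0.8191 + 0.6767*0.9393 = 0.9004

0.9004 bits/symbol


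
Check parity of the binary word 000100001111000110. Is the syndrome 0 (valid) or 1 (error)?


Syndrome = XOR of all bits = 0 XOR 0 XOR 0 XOR 1 XOR 0 XOR 0 XOR 0 XOR 0 XOR 1 XOR 1 XOR 1 XOR 1 XOR 0 XOR 0 XOR 0 XOR 1 XOR 1 XOR 0 = 1

1


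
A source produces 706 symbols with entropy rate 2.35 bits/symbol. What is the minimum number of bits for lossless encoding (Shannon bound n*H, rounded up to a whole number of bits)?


Minimum bits >= n * H = 706 * 2.35 = 1659.1, rounded up to a whole number of bits = 1660

1660 bits


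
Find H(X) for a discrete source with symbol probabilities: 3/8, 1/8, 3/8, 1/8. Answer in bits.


H = -sum(p_i * log2(p_i)). Terms: -(3/8)*log2(3/8) = 0.530639; -(1/8)*log2(1/8) = 0.375000; -(3/8)*log2(3/8) = 0.530639; -(1/8)*log2(1/8) = 0.375000. H = 0.530639 + 0.375000 + 0.530639 + 0.375000 = 1.8113

1.8113 bits


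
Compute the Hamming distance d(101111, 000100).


Count differing positions: ^ . ^ . ^ ^ = 4 differences

4


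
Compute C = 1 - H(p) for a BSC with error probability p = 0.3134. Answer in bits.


H(p) = -p*log2(p) - (1-p)*log2(1-p) = -0.3134*log2(0.3134) - 0.6866*log2(0.6866) = 0.524607 + 0.372452 = 0.8971. C = 1 - H(p) = 1 - 0.8971 = 0.1029

0.1029 bits


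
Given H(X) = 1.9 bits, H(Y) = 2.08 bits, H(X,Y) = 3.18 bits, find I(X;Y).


I(X;Y) = H(X) + H(Y) - H(X,Y) = 1.9 + 2.08 - 3.18 = 0.8

0.8 bits


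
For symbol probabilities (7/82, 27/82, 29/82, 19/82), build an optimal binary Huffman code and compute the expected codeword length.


Huffman construction (repeatedly merge the two least-probable nodes; each merge adds 1 bit to every symbol beneath it): 7/82 + 19/82 = 13/41; 13/41 + 27/82 = 53/82; 29/82 + 53/82 = 1. Resulting codeword lengths (in the order the probabilities were given): (3, 2, 1, 3). L_avg = sum(p_i * l_i) = 7/82*3 + 27/82*2 + 29/82*1 + 19/82*3 = 161/82 = 1.9634

1.9634 bits


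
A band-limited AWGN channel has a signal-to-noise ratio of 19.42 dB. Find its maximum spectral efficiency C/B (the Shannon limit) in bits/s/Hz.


SNR_linear = 10^(19.42/10) = 87.4984; C/B = log2(1 + SNR_linear) = log2(1 + 87.4984) = 6.4676

6.4676 bits/s/Hz


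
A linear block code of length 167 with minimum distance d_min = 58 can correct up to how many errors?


Correction capability = floor((d-1)/2) = floor((58-1)/2) = 28

28 errors


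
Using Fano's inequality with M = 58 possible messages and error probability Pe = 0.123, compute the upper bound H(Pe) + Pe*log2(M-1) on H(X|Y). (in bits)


H(Pe) = -Pe*log2(Pe) - (1-Pe)*log2(1-Pe) = -0.123*log2(0.123) - 0.877*log2(0.877) = 0.371862 + 0.166061 = 0.5379. Pe*log2(M-1) = 0.123*log2(57) = 0.717445. Bound = H(Pe) + Pe*log2(M-1) = 0.371862 + 0.166061 + 0.717445 = 1.2554

1.2554 bits


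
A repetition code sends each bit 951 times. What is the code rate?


Rate = k/n = 1/951

1/951


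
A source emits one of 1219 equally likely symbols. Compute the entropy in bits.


H = log2(n) = log2(1219) = 10.2515

10.2515 bits


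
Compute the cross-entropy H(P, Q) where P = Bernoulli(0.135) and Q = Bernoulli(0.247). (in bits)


H(P,Q) = -p*log2(q) - (1-p)*log2(1-q). -0.135*log2(0.247) = 0.272351; -0.865*log2(0.753) = 0.354026. H(P,Q) = 0.272351 + 0.354026 = 0.6264

0.6264 bits


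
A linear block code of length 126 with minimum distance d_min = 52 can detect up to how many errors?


Detection capability = d_min - 1 = 52 - 1 = 51

51 errors


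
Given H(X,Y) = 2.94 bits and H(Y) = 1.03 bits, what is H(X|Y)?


H(X|Y) = H(X,Y) - H(Y) = 2.94 - 1.03 = 1.91

1.91 bits


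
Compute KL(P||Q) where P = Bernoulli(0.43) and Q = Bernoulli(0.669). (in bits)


KL = p*log2(p/q) + (1-p)*log2((1-p)/(1-q)) = 0.43*log2(0.43/0.669) + 0.57*log2(0.57/0.331) = 0.1728

0.1728 bits


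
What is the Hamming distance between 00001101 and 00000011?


Count differing positions: . . . . ^ ^ ^ . = 3 differences

3


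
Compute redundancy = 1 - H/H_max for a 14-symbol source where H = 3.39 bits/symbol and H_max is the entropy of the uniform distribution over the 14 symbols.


H_max = log2(K) = log2(14) = 3.8074 bits/symbol. Redundancy = 1 - H/H_max = 1 - 3.39/3.8074 = 1 - 0.8904 = 0.1096

0.1096


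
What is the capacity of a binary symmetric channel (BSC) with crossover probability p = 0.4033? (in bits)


H(p) = -p*log2(p) - (1-p)*log2(1-p) = -0.4033*log2(0.4033) - 0.5967*log2(0.5967) = 0.528353 + 0.444495 = 0.9728. C = 1 - H(p) = 1 - 0.9728 = 0.0272

0.0272 bits


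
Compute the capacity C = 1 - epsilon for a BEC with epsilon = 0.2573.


C = 1 - epsilon = 1 - 0.2573 = 0.7427

0.7427 bits


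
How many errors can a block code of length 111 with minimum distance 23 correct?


Correction capability = floor((d-1)/2) = floor((23-1)/2) = 11

11 errors


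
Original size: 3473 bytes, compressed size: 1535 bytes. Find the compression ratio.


Ratio = original / compressed = 3473 / 1535 = 2.2625

2.2625


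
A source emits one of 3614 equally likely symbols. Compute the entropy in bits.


H = log2(n) = log2(3614) = 11.8194

11.8194 bits


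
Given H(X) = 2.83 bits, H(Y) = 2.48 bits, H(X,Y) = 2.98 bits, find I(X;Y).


I(X;Y) = H(X) + H(Y) - H(X,Y) = 2.83 + 2.48 - 2.98 = 2.33

2.33 bits


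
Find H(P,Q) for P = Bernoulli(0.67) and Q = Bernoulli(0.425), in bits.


H(P,Q) = -p*log2(q) - (1-p)*log2(1-q). -0.67*log2(0.425) = 0.827092; -0.33*log2(0.575) = 0.263461. H(P,Q) = 0.827092 + 0.263461 = 1.0906

1.0906 bits


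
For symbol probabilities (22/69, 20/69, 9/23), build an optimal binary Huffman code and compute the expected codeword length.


Huffman construction (repeatedly merge the two least-probable nodes; each merge adds 1 bit to every symbol beneath it): 20/69 + 22/69 = 14/23; 9/23 + 14/23 = 1. Resulting codeword lengths (in the order the probabilities were given): (2, 2, 1). L_avg = sum(p_i * l_i) = 22/69*2 + 20/69*2 + 9/23*1 = 37/23 = 1.6087

1.6087 bits


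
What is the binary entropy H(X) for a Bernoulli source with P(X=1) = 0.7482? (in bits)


H = -p*log2(p) - (1-p)*log2(1-p). -0.7482*log2(0.7482) = 0.313125; -0.2518*log2(0.2518) = 0.500994. H = 0.313125 + 0.500994 = 0.8141

0.8141 bits


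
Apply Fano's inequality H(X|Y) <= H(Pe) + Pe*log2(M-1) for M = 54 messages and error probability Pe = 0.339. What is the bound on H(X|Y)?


H(Pe) = -Pe*log2(Pe) - (1-Pe)*log2(1-Pe) = -0.339*log2(0.339) - 0.661*log2(0.661) = 0.529058 + 0.394801 = 0.9239. Pe*log2(M-1) = 0.339*log2(53) = 1.941765. Bound = H(Pe) + Pe*log2(M-1) = 0.529058 + 0.394801 + 1.941765 = 2.8656

2.8656 bits


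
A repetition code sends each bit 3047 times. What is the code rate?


Rate = k/n = 1/3047

1/3047


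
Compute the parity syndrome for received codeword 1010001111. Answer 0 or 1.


Syndrome = XOR of all bits = 1 XOR 0 XOR 1 XOR 0 XOR 0 XOR 0 XOR 1 XOR 1 XOR 1 XOR 1 = 0

0


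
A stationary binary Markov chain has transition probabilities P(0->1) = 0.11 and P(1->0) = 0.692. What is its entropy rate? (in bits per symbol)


Stationary distribution: pi_0 = p10/(p01+p10) = 0.8628, pi_1 = 0.1372. Entropy rate H' = pi_0*H(p01) + pi_1*H(p10) = 0.8628*0.4999 + 0.1372*0.8909 = 0.5535

0.5535 bits/symbol


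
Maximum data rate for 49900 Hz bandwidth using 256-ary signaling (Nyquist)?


Rate = 2 * B * log2(M) = 2 * 49900 * 8.0 = 798400.0

798400.0 bps


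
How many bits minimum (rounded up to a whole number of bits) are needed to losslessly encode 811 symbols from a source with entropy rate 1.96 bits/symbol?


Minimum bits >= n * H = 811 * 1.96 = 1589.56, rounded up to a whole number of bits = 1590

1590 bits


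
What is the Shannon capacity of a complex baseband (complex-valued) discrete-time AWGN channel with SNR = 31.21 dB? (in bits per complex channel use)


SNR_linear = 10^(31.21/10) = 1321.2956; C = log2(1 + SNR_linear) = log2(1 + 1321.2956) = 10.3688

10.3688 bits/channel use


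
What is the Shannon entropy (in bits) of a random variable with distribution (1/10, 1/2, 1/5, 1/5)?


H = -sum(p_i * log2(p_i)). Terms: -(1/10)*log2(1/10) = 0.332193; -(1/2)*log2(1/2) = 0.500000; -(1/5)*log2(1/5) = 0.464386; -(1/5)*log2(1/5) = 0.464386. H = 0.332193 + 0.500000 + 0.464386 + 0.464386 = 1.761

1.761 bits


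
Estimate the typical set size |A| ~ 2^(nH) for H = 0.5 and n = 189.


log2|A_typical| = nH = 189 * 0.5 = 94.5, so |A_typical| ~ 2^94.5 = 2.801e+28

2.801e+28


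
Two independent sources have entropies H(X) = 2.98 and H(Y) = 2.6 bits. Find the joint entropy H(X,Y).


For independent variables, H(X,Y) = H(X) + H(Y) = 2.98 + 2.6 = 5.58

5.58 bits


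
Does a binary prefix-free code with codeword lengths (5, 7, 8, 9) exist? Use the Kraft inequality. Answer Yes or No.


Kraft sum = sum(2^(-l_i)) = 0.0449, need <= 1. Result: satisfied (a binary prefix-free code with these lengths exists)

Yes


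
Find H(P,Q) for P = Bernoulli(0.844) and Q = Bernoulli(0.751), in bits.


H(P,Q) = -p*log2(q) - (1-p)*log2(1-q). -0.844*log2(0.751) = 0.348669; -0.156*log2(0.249) = 0.312902. H(P,Q) = 0.348669 + 0.312902 = 0.6616

0.6616 bits


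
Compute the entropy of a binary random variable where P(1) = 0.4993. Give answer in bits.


H = -p*log2(p) - (1-p)*log2(1-p). -0.4993*log2(0.4993) = 0.500309; -0.5007*log2(0.5007) = 0.499689. H = 0.500309 + 0.499689 = 1.0

1.0 bits


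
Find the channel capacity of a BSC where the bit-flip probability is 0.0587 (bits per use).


H(p) = -p*log2(p) - (1-p)*log2(1-p) = -0.0587*log2(0.0587) - 0.9413*log2(0.9413) = 0.240112 + 0.082151 = 0.3223. C = 1 - H(p) = 1 - 0.3223 = 0.6777

0.6777 bits


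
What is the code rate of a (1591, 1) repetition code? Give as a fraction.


Rate = k/n = 1/1591

1/1591


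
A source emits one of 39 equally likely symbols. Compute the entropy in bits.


H = log2(n) = log2(39) = 5.2854

5.2854 bits


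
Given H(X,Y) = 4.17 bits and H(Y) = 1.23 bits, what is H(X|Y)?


H(X|Y) = H(X,Y) - H(Y) = 4.17 - 1.23 = 2.94

2.94 bits


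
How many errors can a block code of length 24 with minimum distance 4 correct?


Correction capability = floor((d-1)/2) = floor((4-1)/2) = 1

1 errors


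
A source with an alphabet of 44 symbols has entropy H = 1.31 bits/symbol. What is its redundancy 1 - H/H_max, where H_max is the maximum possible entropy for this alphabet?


H_max = log2(K) = log2(44) = 5.4594 bits/symbol. Redundancy = 1 - H/H_max = 1 - 1.31/5.4594 = 1 - 0.24 = 0.76

0.76


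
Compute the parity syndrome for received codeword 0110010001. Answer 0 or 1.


Syndrome = XOR of all bits = 0 XOR 1 XOR 1 XOR 0 XOR 0 XOR 1 XOR 0 XOR 0 XOR 0 XOR 1 = 0

0


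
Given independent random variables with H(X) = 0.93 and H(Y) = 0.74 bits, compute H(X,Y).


For independent variables, H(X,Y) = H(X) + H(Y) = 0.93 + 0.74 = 1.67

1.67 bits


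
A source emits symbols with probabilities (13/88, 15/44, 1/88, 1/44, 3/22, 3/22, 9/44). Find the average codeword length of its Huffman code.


Huffman construction (repeatedly merge the two least-probable nodes; each merge adds 1 bit to every symbol beneath it): 1/88 + 1/44 = 3/88; 3/88 + 3/22 = 15/88; 3/22 + 13/88 = 25/88; 15/88 + 9/44 = 3/8; 25/88 + 15/44 = 5/8; 3/8 + 5/8 = 1. Resulting codeword lengths (in the order the probabilities were given): (3, 2, 4, 4, 3, 3, 2). L_avg = sum(p_i * l_i) = 13/88*3 + 15/44*2 + 1/88*4 + 1/44*4 + 3/22*3 + 3/22*3 + 9/44*2 = 219/88 = 2.4886

2.4886 bits


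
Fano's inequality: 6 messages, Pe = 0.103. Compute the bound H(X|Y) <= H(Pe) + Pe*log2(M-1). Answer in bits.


H(Pe) = -Pe*log2(Pe) - (1-Pe)*log2(1-Pe) = -0.103*log2(0.103) - 0.897*log2(0.897) = 0.337766 + 0.140668 = 0.4784. Pe*log2(M-1) = 0.103*log2(5) = 0.239159. Bound = H(Pe) + Pe*log2(M-1) = 0.337766 + 0.140668 + 0.239159 = 0.7176

0.7176 bits


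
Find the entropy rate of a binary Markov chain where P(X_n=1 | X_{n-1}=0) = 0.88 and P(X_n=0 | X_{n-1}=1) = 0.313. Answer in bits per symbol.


Stationary distribution: pi_0 = p10/(p01+p10) = 0.2624, pi_1 = 0.7376. Entropy rate H' = pi_0*H(p01) + pi_1*H(p10) = 0.2624*0.5294 + 0.7376*0.8966 = 0.8003

0.8003 bits/symbol


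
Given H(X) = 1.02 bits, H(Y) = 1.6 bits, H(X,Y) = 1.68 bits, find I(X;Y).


I(X;Y) = H(X) + H(Y) - H(X,Y) = 1.02 + 1.6 - 1.68 = 0.94

0.94 bits


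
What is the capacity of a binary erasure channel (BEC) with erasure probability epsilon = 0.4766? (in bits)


C = 1 - epsilon = 1 - 0.4766 = 0.5234

0.5234 bits


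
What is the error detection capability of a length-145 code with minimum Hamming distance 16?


Detection capability = d_min - 1 = 16 - 1 = 15

15 errors


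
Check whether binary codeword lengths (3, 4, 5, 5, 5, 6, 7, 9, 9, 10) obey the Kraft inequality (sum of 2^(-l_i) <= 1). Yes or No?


Kraft sum = sum(2^(-l_i)) = 0.3096, need <= 1. Result: satisfied (a binary prefix-free code with these lengths exists)

Yes


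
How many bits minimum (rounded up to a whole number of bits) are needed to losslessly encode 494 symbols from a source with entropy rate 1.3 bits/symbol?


Minimum bits >= n * H = 494 * 1.3 = 642.2, rounded up to a whole number of bits = 643

643 bits


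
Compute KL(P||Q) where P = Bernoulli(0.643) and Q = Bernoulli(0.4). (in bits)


KL = p*log2(p/q) + (1-p)*log2((1-p)/(1-q)) = 0.643*log2(0.643/0.4) + 0.357*log2(0.357/0.6) = 0.1729

0.1729 bits


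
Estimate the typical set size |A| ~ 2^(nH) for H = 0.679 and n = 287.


log2|A_typical| = nH = 287 * 0.679 = 194.873, so |A_typical| ~ 2^194.873 = 4.599e+58

4.599e+58


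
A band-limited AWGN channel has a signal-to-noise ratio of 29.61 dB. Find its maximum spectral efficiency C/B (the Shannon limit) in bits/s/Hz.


SNR_linear = 10^(29.61/10) = 914.1132; C/B = log2(1 + SNR_linear) = log2(1 + 914.1132) = 9.8378

9.8378 bits/s/Hz


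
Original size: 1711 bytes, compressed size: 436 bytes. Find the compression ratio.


Ratio = original / compressed = 1711 / 436 = 3.9243

3.9243


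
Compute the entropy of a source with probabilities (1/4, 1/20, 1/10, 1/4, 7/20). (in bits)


H = -sum(p_i * log2(p_i)). Terms: -(1/4)*log2(1/4) = 0.500000; -(1/20)*log2(1/20) = 0.216096; -(1/10)*log2(1/10) = 0.332193; -(1/4)*log2(1/4) = 0.500000; -(7/20)*log2(7/20) = 0.530101. H = 0.500000 + 0.216096 + 0.332193 + 0.500000 + 0.530101 = 2.0784

2.0784 bits


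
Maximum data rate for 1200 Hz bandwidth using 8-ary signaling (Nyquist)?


Rate = 2 * B * log2(M) = 2 * 1200 * 3.0 = 7200.0

7200.0 bps


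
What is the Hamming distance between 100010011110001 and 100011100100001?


Count differing positions: . . . . . ^ ^ ^ ^ . ^ . . . . = 5 differences

5


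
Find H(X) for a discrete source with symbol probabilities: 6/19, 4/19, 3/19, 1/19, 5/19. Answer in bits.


H = -sum(p_i * log2(p_i)). Terms: -(6/19)*log2(6/19) = 0.525147; -(4/19)*log2(4/19) = 0.473248; -(3/19)*log2(3/19) = 0.420468; -(1/19)*log2(1/19) = 0.223575; -(5/19)*log2(5/19) = 0.506842. H = 0.525147 + 0.473248 + 0.420468 + 0.223575 + 0.506842 = 2.1493

2.1493 bits


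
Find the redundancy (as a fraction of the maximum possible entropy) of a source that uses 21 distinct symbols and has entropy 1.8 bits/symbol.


H_max = log2(K) = log2(21) = 4.3923 bits/symbol. Redundancy = 1 - H/H_max = 1 - 1.8/4.3923 = 1 - 0.4098 = 0.5902

0.5902


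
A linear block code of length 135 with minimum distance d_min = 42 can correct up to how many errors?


Correction capability = floor((d-1)/2) = floor((42-1)/2) = 20

20 errors


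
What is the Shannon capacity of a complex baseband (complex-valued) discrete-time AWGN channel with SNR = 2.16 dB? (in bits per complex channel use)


SNR_linear = 10^(2.16/10) = 1.6444; C = log2(1 + SNR_linear) = log2(1 + 1.6444) = 1.4029

1.4029 bits/channel use


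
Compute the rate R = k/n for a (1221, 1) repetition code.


Rate = k/n = 1/1221

1/1221


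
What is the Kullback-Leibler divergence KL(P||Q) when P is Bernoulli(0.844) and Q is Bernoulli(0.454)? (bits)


KL = p*log2(p/q) + (1-p)*log2((1-p)/(1-q)) = 0.844*log2(0.844/0.454) + 0.156*log2(0.156/0.546) = 0.4731

0.4731 bits


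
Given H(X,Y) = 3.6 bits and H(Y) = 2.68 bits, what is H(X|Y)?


H(X|Y) = H(X,Y) - H(Y) = 3.6 - 2.68 = 0.92

0.92 bits


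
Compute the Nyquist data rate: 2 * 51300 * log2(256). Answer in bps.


Rate = 2 * B * log2(M) = 2 * 51300 * 8.0 = 820800.0

820800.0 bps


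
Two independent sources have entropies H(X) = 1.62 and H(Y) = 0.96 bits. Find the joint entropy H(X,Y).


For independent variables, H(X,Y) = H(X) + H(Y) = 1.62 + 0.96 = 2.58

2.58 bits


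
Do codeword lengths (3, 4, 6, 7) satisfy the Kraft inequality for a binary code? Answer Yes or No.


Kraft sum = sum(2^(-l_i)) = 0.2109, need <= 1. Result: satisfied (a binary prefix-free code with these lengths exists)

Yes


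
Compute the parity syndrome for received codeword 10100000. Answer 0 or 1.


Syndrome = XOR of all bits = 1 XOR 0 XOR 1 XOR 0 XOR 0 XOR 0 XOR 0 XOR 0 = 0

0


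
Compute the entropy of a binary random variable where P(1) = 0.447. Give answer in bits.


H = -p*log2(p) - (1-p)*log2(1-p). -0.447*log2(0.447) = 0.519259; -0.553*log2(0.553) = 0.472621. H = 0.519259 + 0.472621 = 0.9919

0.9919 bits


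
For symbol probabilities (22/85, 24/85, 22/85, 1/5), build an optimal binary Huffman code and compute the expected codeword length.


Huffman construction (repeatedly merge the two least-probable nodes; each merge adds 1 bit to every symbol beneath it): 1/5 + 22/85 = 39/85; 22/85 + 24/85 = 46/85; 39/85 + 46/85 = 1. Resulting codeword lengths (in the order the probabilities were given): (2, 2, 2, 2). L_avg = sum(p_i * l_i) = 22/85*2 + 24/85*2 + 22/85*2 + 1/5*2 = 2

2.0 bits


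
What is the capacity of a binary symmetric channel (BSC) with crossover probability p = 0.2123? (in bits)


H(p) = -p*log2(p) - (1-p)*log2(1-p) = -0.2123*log2(0.2123) - 0.7877*log2(0.7877) = 0.474665 + 0.271191 = 0.7459. C = 1 - H(p) = 1 - 0.7459 = 0.2541

0.2541 bits


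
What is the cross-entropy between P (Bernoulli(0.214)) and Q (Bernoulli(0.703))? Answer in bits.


H(P,Q) = -p*log2(q) - (1-p)*log2(1-q). -0.214*log2(0.703) = 0.108798; -0.786*log2(0.297) = 1.376652. H(P,Q) = 0.108798 + 1.376652 = 1.4854

1.4854 bits


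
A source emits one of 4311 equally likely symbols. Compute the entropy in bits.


H = log2(n) = log2(4311) = 12.0738

12.0738 bits


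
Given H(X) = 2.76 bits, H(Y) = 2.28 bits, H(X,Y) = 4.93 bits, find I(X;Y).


I(X;Y) = H(X) + H(Y) - H(X,Y) = 2.76 + 2.28 - 4.93 = 0.11

0.11 bits


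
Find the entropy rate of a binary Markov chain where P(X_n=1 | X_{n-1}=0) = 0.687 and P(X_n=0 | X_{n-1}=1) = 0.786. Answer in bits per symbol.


Stationary distribution: pi_0 = p10/(p01+p10) = 0.5336, pi_1 = 0.4664. Entropy rate H' = pi_0*H(p01) + pi_1*H(p10) = 0.5336*0.8966 + 0.4664*0.7491 = 0.8278

0.8278 bits/symbol


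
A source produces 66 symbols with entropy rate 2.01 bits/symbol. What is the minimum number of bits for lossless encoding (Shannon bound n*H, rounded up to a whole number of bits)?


Minimum bits >= n * H = 66 * 2.01 = 132.66, rounded up to a whole number of bits = 133

133 bits


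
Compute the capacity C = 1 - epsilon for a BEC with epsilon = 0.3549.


C = 1 - epsilon = 1 - 0.3549 = 0.6451

0.6451 bits


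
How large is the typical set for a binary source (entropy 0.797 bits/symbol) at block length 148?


log2|A_typical| = nH = 148 * 0.797 = 117.956, so |A_typical| ~ 2^117.956 = 3.223e+35

3.223e+35


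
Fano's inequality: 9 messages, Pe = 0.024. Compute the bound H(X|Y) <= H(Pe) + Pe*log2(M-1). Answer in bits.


H(Pe) = -Pe*log2(Pe) - (1-Pe)*log2(1-Pe) = -0.024*log2(0.024) - 0.976*log2(0.976) = 0.129140 + 0.034206 = 0.1633. Pe*log2(M-1) = 0.024*log2(8) = 0.072000. Bound = H(Pe) + Pe*log2(M-1) = 0.129140 + 0.034206 + 0.072000 = 0.2353

0.2353 bits


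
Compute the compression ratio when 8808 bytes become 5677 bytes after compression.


Ratio = original / compressed = 8808 / 5677 = 1.5515

1.5515


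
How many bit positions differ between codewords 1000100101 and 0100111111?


Count differing positions: ^ ^ . . . ^ ^ . ^ . = 5 differences

5


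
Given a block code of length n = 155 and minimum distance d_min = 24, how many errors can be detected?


Detection capability = d_min - 1 = 24 - 1 = 23

23 errors


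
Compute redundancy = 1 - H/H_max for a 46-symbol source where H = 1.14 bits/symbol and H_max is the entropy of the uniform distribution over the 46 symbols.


H_max = log2(K) = log2(46) = 5.5236 bits/symbol. Redundancy = 1 - H/H_max = 1 - 1.14/5.5236 = 1 - 0.2064 = 0.7936

0.7936


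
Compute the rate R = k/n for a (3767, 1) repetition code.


Rate = k/n = 1/3767

1/3767


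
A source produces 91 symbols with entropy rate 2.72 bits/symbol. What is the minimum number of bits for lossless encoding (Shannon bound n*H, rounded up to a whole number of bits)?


Minimum bits >= n * H = 91 * 2.72 = 247.52, rounded up to a whole number of bits = 248

248 bits
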